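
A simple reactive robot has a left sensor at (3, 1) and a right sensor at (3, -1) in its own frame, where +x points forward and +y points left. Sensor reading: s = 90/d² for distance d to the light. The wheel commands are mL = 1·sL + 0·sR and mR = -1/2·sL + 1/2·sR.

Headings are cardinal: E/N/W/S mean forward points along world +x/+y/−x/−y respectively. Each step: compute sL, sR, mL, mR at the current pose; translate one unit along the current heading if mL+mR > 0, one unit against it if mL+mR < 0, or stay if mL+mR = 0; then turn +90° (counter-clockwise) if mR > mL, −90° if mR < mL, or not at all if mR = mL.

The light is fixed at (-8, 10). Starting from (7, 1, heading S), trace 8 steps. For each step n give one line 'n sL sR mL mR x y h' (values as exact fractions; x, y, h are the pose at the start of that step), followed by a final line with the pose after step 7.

n=0: pose=(7,1,S); sL=9/40, sR=9/34; mL=9/40, mR=27/1360; mL+mR=333/1360 → advance +1; mR−mL=-279/1360 → turn -1·90°
n=1: pose=(7,0,W); sL=18/53, sR=2/5; mL=18/53, mR=8/265; mL+mR=98/265 → advance +1; mR−mL=-82/265 → turn -1·90°
n=2: pose=(6,0,N); sL=45/109, sR=45/137; mL=45/109, mR=-630/14933; mL+mR=5535/14933 → advance +1; mR−mL=-6795/14933 → turn -1·90°
n=3: pose=(6,1,E); sL=90/353, sR=90/389; mL=90/353, mR=-1620/137317; mL+mR=33390/137317 → advance +1; mR−mL=-36630/137317 → turn -1·90°
n=4: pose=(7,1,S); sL=9/40, sR=9/34; mL=9/40, mR=27/1360; mL+mR=333/1360 → advance +1; mR−mL=-279/1360 → turn -1·90°
n=5: pose=(7,0,W); sL=18/53, sR=2/5; mL=18/53, mR=8/265; mL+mR=98/265 → advance +1; mR−mL=-82/265 → turn -1·90°
n=6: pose=(6,0,N); sL=45/109, sR=45/137; mL=45/109, mR=-630/14933; mL+mR=5535/14933 → advance +1; mR−mL=-6795/14933 → turn -1·90°
n=7: pose=(6,1,E); sL=90/353, sR=90/389; mL=90/353, mR=-1620/137317; mL+mR=33390/137317 → advance +1; mR−mL=-36630/137317 → turn -1·90°

0 9/40 9/34 9/40 27/1360 7 1 S
1 18/53 2/5 18/53 8/265 7 0 W
2 45/109 45/137 45/109 -630/14933 6 0 N
3 90/353 90/389 90/353 -1620/137317 6 1 E
4 9/40 9/34 9/40 27/1360 7 1 S
5 18/53 2/5 18/53 8/265 7 0 W
6 45/109 45/137 45/109 -630/14933 6 0 N
7 90/353 90/389 90/353 -1620/137317 6 1 E
final 7 1 S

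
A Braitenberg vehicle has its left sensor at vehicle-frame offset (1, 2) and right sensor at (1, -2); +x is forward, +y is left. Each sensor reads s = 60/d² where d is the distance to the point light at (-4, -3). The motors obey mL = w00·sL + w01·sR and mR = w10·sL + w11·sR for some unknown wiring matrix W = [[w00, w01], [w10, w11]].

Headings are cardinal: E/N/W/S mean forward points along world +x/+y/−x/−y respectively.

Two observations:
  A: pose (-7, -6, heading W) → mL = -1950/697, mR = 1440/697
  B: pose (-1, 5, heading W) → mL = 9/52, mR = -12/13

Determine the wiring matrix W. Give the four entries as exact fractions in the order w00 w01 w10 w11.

obs A: pose=(-7,-6,W) → sL=60/41, sR=60/17, mL=-1950/697, mR=1440/697
obs B: pose=(-1,5,W) → sL=3/2, sR=15/26, mL=9/52, mR=-12/13
sensor matrix S = [[60/41, 60/17], [3/2, 15/26]]; det S = -40320/9061
solve [mL_A; mL_B] = S·[w00; w01] and [mR_A; mR_B] = S·[w10; w11]:
  w00 = 1/2, w01 = -1, w10 = -1, w11 = 1

1/2 -1 -1 1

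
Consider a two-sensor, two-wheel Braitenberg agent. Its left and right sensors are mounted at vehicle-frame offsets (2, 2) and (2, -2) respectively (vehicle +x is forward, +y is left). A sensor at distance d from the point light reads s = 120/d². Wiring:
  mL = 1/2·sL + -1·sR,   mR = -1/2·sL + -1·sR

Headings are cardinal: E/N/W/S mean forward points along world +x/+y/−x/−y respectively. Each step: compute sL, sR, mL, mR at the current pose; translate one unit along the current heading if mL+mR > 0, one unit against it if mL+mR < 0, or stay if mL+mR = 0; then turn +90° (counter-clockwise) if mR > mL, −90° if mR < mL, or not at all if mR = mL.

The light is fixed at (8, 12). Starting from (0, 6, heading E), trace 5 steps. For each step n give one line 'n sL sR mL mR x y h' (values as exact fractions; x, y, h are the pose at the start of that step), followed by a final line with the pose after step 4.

0 30/13 6/5 -3/65 -153/65 0 6 E
1 120/113 24/37 -492/4181 -4932/4181 -1 6 S
2 12/17 12/13 -126/221 -282/221 -1 7 W
3 120/109 8/3 -692/327 -1052/327 0 7 N
4 30/13 6/5 -3/65 -153/65 0 6 E
final -1 6 S

n=0: pose=(0,6,E); sL=30/13, sR=6/5; mL=-3/65, mR=-153/65; mL+mR=-12/5 → advance -1; mR−mL=-30/13 → turn -1·90°
n=1: pose=(-1,6,S); sL=120/113, sR=24/37; mL=-492/4181, mR=-4932/4181; mL+mR=-48/37 → advance -1; mR−mL=-120/113 → turn -1·90°
n=2: pose=(-1,7,W); sL=12/17, sR=12/13; mL=-126/221, mR=-282/221; mL+mR=-24/13 → advance -1; mR−mL=-12/17 → turn -1·90°
n=3: pose=(0,7,N); sL=120/109, sR=8/3; mL=-692/327, mR=-1052/327; mL+mR=-16/3 → advance -1; mR−mL=-120/109 → turn -1·90°
n=4: pose=(0,6,E); sL=30/13, sR=6/5; mL=-3/65, mR=-153/65; mL+mR=-12/5 → advance -1; mR−mL=-30/13 → turn -1·90°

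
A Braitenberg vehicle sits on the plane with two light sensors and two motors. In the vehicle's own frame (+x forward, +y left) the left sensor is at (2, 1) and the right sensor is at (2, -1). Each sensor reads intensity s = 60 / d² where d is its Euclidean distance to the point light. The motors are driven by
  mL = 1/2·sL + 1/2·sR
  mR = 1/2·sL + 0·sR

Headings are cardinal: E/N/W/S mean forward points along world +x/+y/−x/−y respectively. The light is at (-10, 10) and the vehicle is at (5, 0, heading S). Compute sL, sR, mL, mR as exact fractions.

left sensor world pos  = (6, -2); dL² = 400
right sensor world pos = (4, -2); dR² = 340
sL = 60/400 = 3/20
sR = 60/340 = 3/17
mL = 1/2·sL + 1/2·sR = 111/680
mR = 1/2·sL + 0·sR = 3/40

3/20 3/17 111/680 3/40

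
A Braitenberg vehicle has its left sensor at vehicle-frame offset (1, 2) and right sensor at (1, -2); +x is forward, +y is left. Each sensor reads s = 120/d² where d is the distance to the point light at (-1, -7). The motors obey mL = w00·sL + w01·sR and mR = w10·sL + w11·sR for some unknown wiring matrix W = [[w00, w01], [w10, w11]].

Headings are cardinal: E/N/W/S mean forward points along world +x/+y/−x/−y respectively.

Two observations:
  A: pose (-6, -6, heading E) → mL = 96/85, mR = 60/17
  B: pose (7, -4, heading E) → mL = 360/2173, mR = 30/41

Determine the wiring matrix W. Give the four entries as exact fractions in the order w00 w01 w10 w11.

obs A: pose=(-6,-6,E) → sL=24/5, sR=120/17, mL=96/85, mR=60/17
obs B: pose=(7,-4,E) → sL=60/53, sR=60/41, mL=360/2173, mR=30/41
sensor matrix S = [[24/5, 120/17], [60/53, 60/41]]; det S = -35712/36941
solve [mL_A; mL_B] = S·[w00; w01] and [mR_A; mR_B] = S·[w10; w11]:
  w00 = -1/2, w01 = 1/2, w10 = 0, w11 = 1/2

-1/2 1/2 0 1/2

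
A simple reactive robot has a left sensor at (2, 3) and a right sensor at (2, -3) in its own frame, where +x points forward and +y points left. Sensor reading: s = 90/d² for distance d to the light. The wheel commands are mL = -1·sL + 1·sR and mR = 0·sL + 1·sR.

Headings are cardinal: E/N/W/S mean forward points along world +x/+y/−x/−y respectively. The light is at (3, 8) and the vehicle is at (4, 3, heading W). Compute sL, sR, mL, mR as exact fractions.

18/13 18 216/13 18

left sensor world pos  = (2, 0); dL² = 65
right sensor world pos = (2, 6); dR² = 5
sL = 90/65 = 18/13
sR = 90/5 = 18
mL = -1·sL + 1·sR = 216/13
mR = 0·sL + 1·sR = 18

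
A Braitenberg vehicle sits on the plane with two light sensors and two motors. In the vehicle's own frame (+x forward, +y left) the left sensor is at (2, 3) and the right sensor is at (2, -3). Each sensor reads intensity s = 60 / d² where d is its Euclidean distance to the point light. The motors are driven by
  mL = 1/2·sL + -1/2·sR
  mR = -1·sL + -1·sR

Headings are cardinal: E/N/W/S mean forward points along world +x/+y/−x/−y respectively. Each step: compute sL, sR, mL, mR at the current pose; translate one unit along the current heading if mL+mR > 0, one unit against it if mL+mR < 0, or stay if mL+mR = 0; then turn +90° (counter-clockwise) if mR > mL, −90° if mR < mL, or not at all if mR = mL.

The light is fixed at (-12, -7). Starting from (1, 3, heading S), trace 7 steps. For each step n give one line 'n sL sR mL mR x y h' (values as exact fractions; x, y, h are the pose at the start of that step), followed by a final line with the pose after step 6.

n=0: pose=(1,3,S); sL=3/16, sR=15/41; mL=-117/1312, mR=-363/656; mL+mR=-843/1312 → advance -1; mR−mL=-609/1312 → turn -1·90°
n=1: pose=(1,4,W); sL=12/37, sR=60/317; mL=792/11729, mR=-6024/11729; mL+mR=-5232/11729 → advance -1; mR−mL=-6816/11729 → turn -1·90°
n=2: pose=(2,4,N); sL=6/29, sR=30/229; mL=252/6641, mR=-2244/6641; mL+mR=-1992/6641 → advance -1; mR−mL=-2496/6641 → turn -1·90°
n=3: pose=(2,3,E); sL=12/85, sR=12/61; mL=-144/5185, mR=-1752/5185; mL+mR=-1896/5185 → advance -1; mR−mL=-1608/5185 → turn -1·90°
n=4: pose=(1,3,S); sL=3/16, sR=15/41; mL=-117/1312, mR=-363/656; mL+mR=-843/1312 → advance -1; mR−mL=-609/1312 → turn -1·90°
n=5: pose=(1,4,W); sL=12/37, sR=60/317; mL=792/11729, mR=-6024/11729; mL+mR=-5232/11729 → advance -1; mR−mL=-6816/11729 → turn -1·90°
n=6: pose=(2,4,N); sL=6/29, sR=30/229; mL=252/6641, mR=-2244/6641; mL+mR=-1992/6641 → advance -1; mR−mL=-2496/6641 → turn -1·90°

0 3/16 15/41 -117/1312 -363/656 1 3 S
1 12/37 60/317 792/11729 -6024/11729 1 4 W
2 6/29 30/229 252/6641 -2244/6641 2 4 N
3 12/85 12/61 -144/5185 -1752/5185 2 3 E
4 3/16 15/41 -117/1312 -363/656 1 3 S
5 12/37 60/317 792/11729 -6024/11729 1 4 W
6 6/29 30/229 252/6641 -2244/6641 2 4 N
final 2 3 E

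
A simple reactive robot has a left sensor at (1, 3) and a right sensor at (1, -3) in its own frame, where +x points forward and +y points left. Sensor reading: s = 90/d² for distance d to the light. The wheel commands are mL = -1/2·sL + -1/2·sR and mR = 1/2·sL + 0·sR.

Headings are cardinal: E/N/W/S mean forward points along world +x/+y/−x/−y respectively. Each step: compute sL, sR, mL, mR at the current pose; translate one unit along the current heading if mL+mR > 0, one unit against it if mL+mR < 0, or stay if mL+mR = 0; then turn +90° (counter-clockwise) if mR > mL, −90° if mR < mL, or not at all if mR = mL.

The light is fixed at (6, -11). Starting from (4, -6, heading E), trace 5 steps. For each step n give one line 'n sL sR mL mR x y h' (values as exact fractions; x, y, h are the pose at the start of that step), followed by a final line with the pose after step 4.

n=0: pose=(4,-6,E); sL=18/13, sR=18; mL=-126/13, mR=9/13; mL+mR=-9 → advance -1; mR−mL=135/13 → turn +1·90°
n=1: pose=(3,-6,N); sL=5/4, sR=5/2; mL=-15/8, mR=5/8; mL+mR=-5/4 → advance -1; mR−mL=5/2 → turn +1·90°
n=2: pose=(3,-7,W); sL=90/17, sR=18/13; mL=-738/221, mR=45/17; mL+mR=-9/13 → advance -1; mR−mL=1323/221 → turn +1·90°
n=3: pose=(4,-7,S); sL=9, sR=45/17; mL=-99/17, mR=9/2; mL+mR=-45/34 → advance -1; mR−mL=351/34 → turn +1·90°
n=4: pose=(4,-6,E); sL=18/13, sR=18; mL=-126/13, mR=9/13; mL+mR=-9 → advance -1; mR−mL=135/13 → turn +1·90°

0 18/13 18 -126/13 9/13 4 -6 E
1 5/4 5/2 -15/8 5/8 3 -6 N
2 90/17 18/13 -738/221 45/17 3 -7 W
3 9 45/17 -99/17 9/2 4 -7 S
4 18/13 18 -126/13 9/13 4 -6 E
final 3 -6 N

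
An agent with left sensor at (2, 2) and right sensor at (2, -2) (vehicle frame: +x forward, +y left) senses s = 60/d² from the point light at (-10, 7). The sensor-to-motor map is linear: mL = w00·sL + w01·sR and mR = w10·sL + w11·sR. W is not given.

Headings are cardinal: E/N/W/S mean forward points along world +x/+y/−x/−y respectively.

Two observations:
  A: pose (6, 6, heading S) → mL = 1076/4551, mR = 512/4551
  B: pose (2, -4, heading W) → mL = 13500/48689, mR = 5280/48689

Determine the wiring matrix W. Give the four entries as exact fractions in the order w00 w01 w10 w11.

obs A: pose=(6,6,S) → sL=20/111, sR=12/41, mL=1076/4551, mR=512/4551
obs B: pose=(2,-4,W) → sL=60/269, sR=60/181, mL=13500/48689, mR=5280/48689
sensor matrix S = [[20/111, 12/41], [60/269, 60/181]]; det S = -410240/73861213
solve [mL_A; mL_B] = S·[w00; w01] and [mR_A; mR_B] = S·[w10; w11]:
  w00 = 1/2, w01 = 1/2, w10 = -1, w11 = 1

1/2 1/2 -1 1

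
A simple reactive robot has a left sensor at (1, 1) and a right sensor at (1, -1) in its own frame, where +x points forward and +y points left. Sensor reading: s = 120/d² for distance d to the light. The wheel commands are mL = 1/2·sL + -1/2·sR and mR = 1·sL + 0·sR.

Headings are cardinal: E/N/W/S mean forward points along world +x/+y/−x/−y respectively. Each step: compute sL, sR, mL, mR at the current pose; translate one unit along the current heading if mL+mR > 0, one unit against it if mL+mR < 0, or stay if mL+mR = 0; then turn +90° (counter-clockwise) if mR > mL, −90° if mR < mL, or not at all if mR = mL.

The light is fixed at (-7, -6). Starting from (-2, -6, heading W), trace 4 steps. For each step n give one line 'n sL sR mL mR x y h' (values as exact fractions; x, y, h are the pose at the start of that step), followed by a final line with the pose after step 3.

0 120/17 120/17 0 120/17 -2 -6 W
1 60/13 12 -48/13 60/13 -3 -6 S
2 24/5 120/29 48/145 24/5 -3 -7 E
3 15/2 10/3 25/12 15/2 -2 -7 N
final -2 -6 W

n=0: pose=(-2,-6,W); sL=120/17, sR=120/17; mL=0, mR=120/17; mL+mR=120/17 → advance +1; mR−mL=120/17 → turn +1·90°
n=1: pose=(-3,-6,S); sL=60/13, sR=12; mL=-48/13, mR=60/13; mL+mR=12/13 → advance +1; mR−mL=108/13 → turn +1·90°
n=2: pose=(-3,-7,E); sL=24/5, sR=120/29; mL=48/145, mR=24/5; mL+mR=744/145 → advance +1; mR−mL=648/145 → turn +1·90°
n=3: pose=(-2,-7,N); sL=15/2, sR=10/3; mL=25/12, mR=15/2; mL+mR=115/12 → advance +1; mR−mL=65/12 → turn +1·90°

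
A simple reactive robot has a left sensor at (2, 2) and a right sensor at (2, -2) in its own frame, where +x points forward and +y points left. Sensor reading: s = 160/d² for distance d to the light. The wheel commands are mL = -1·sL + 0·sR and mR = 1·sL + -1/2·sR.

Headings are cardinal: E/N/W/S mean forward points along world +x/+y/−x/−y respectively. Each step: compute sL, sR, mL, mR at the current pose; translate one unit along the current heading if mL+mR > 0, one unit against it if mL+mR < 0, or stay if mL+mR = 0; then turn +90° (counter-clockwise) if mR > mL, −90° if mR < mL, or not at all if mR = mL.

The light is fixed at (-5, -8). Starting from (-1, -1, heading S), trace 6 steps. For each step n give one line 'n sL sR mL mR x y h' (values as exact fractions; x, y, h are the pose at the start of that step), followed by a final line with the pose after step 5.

0 160/61 160/29 -160/61 -240/1769 -1 -1 S
1 20/17 20/9 -20/17 10/153 -1 0 E
2 160/101 32/25 -160/101 2384/2525 -2 0 N
3 80/13 80/41 -80/13 2760/533 -2 -1 W
4 160/61 160/29 -160/61 -240/1769 -1 -1 S
5 20/17 20/9 -20/17 10/153 -1 0 E
final -2 0 N

n=0: pose=(-1,-1,S); sL=160/61, sR=160/29; mL=-160/61, mR=-240/1769; mL+mR=-80/29 → advance -1; mR−mL=4400/1769 → turn +1·90°
n=1: pose=(-1,0,E); sL=20/17, sR=20/9; mL=-20/17, mR=10/153; mL+mR=-10/9 → advance -1; mR−mL=190/153 → turn +1·90°
n=2: pose=(-2,0,N); sL=160/101, sR=32/25; mL=-160/101, mR=2384/2525; mL+mR=-16/25 → advance -1; mR−mL=6384/2525 → turn +1·90°
n=3: pose=(-2,-1,W); sL=80/13, sR=80/41; mL=-80/13, mR=2760/533; mL+mR=-40/41 → advance -1; mR−mL=6040/533 → turn +1·90°
n=4: pose=(-1,-1,S); sL=160/61, sR=160/29; mL=-160/61, mR=-240/1769; mL+mR=-80/29 → advance -1; mR−mL=4400/1769 → turn +1·90°
n=5: pose=(-1,0,E); sL=20/17, sR=20/9; mL=-20/17, mR=10/153; mL+mR=-10/9 → advance -1; mR−mL=190/153 → turn +1·90°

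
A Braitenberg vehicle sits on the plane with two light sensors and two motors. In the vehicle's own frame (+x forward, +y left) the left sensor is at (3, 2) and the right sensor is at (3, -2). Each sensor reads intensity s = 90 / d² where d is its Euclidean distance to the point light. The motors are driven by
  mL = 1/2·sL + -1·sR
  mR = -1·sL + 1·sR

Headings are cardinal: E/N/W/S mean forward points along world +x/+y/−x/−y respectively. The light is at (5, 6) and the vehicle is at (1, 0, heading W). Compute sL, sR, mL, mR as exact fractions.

left sensor world pos  = (-2, -2); dL² = 113
right sensor world pos = (-2, 2); dR² = 65
sL = 90/113 = 90/113
sR = 90/65 = 18/13
mL = 1/2·sL + -1·sR = -1449/1469
mR = -1·sL + 1·sR = 864/1469

90/113 18/13 -1449/1469 864/1469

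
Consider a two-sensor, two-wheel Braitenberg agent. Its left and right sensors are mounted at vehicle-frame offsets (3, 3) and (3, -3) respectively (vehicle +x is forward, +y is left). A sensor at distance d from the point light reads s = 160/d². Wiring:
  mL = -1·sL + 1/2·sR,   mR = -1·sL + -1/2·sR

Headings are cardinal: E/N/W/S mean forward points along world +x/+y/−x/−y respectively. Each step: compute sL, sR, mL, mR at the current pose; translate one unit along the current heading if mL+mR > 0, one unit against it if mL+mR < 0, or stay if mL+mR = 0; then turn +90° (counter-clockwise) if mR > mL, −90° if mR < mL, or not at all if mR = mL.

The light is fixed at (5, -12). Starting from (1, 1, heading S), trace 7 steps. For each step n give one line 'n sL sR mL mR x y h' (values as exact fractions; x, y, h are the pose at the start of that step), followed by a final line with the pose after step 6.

n=0: pose=(1,1,S); sL=160/101, sR=160/149; mL=-15760/15049, mR=-31920/15049; mL+mR=-320/101 → advance -1; mR−mL=-160/149 → turn -1·90°
n=1: pose=(1,2,W); sL=16/17, sR=80/169; mL=-2024/2873, mR=-3384/2873; mL+mR=-32/17 → advance -1; mR−mL=-80/169 → turn -1·90°
n=2: pose=(2,2,N); sL=32/65, sR=160/289; mL=-4048/18785, mR=-14448/18785; mL+mR=-64/65 → advance -1; mR−mL=-160/289 → turn -1·90°
n=3: pose=(2,1,E); sL=5/8, sR=8/5; mL=7/40, mR=-57/40; mL+mR=-5/4 → advance -1; mR−mL=-8/5 → turn -1·90°
n=4: pose=(1,1,S); sL=160/101, sR=160/149; mL=-15760/15049, mR=-31920/15049; mL+mR=-320/101 → advance -1; mR−mL=-160/149 → turn -1·90°
n=5: pose=(1,2,W); sL=16/17, sR=80/169; mL=-2024/2873, mR=-3384/2873; mL+mR=-32/17 → advance -1; mR−mL=-80/169 → turn -1·90°
n=6: pose=(2,2,N); sL=32/65, sR=160/289; mL=-4048/18785, mR=-14448/18785; mL+mR=-64/65 → advance -1; mR−mL=-160/289 → turn -1·90°

0 160/101 160/149 -15760/15049 -31920/15049 1 1 S
1 16/17 80/169 -2024/2873 -3384/2873 1 2 W
2 32/65 160/289 -4048/18785 -14448/18785 2 2 N
3 5/8 8/5 7/40 -57/40 2 1 E
4 160/101 160/149 -15760/15049 -31920/15049 1 1 S
5 16/17 80/169 -2024/2873 -3384/2873 1 2 W
6 32/65 160/289 -4048/18785 -14448/18785 2 2 N
final 2 1 E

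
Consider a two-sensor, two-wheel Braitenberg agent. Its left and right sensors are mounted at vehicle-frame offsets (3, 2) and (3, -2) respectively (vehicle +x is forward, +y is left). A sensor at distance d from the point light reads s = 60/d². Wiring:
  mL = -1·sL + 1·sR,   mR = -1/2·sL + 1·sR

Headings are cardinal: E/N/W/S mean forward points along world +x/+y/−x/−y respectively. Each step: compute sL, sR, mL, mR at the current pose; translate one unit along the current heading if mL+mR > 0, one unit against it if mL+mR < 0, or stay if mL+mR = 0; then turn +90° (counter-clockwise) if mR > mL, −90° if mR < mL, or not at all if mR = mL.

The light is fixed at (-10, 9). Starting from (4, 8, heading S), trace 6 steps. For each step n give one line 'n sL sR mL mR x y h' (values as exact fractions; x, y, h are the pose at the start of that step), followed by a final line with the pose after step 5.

0 15/68 3/8 21/136 9/34 4 8 S
1 60/289 12/61 -192/17629 1638/17629 4 7 E
2 6/17 6/29 -72/493 15/493 5 7 N
3 60/169 12/29 288/4901 1158/4901 5 6 W
4 15/73 1/3 28/219 101/438 4 6 S
5 60/293 12/65 -384/19045 1566/19045 4 5 E
final 5 5 N

n=0: pose=(4,8,S); sL=15/68, sR=3/8; mL=21/136, mR=9/34; mL+mR=57/136 → advance +1; mR−mL=15/136 → turn +1·90°
n=1: pose=(4,7,E); sL=60/289, sR=12/61; mL=-192/17629, mR=1638/17629; mL+mR=1446/17629 → advance +1; mR−mL=30/289 → turn +1·90°
n=2: pose=(5,7,N); sL=6/17, sR=6/29; mL=-72/493, mR=15/493; mL+mR=-57/493 → advance -1; mR−mL=3/17 → turn +1·90°
n=3: pose=(5,6,W); sL=60/169, sR=12/29; mL=288/4901, mR=1158/4901; mL+mR=1446/4901 → advance +1; mR−mL=30/169 → turn +1·90°
n=4: pose=(4,6,S); sL=15/73, sR=1/3; mL=28/219, mR=101/438; mL+mR=157/438 → advance +1; mR−mL=15/146 → turn +1·90°
n=5: pose=(4,5,E); sL=60/293, sR=12/65; mL=-384/19045, mR=1566/19045; mL+mR=1182/19045 → advance +1; mR−mL=30/293 → turn +1·90°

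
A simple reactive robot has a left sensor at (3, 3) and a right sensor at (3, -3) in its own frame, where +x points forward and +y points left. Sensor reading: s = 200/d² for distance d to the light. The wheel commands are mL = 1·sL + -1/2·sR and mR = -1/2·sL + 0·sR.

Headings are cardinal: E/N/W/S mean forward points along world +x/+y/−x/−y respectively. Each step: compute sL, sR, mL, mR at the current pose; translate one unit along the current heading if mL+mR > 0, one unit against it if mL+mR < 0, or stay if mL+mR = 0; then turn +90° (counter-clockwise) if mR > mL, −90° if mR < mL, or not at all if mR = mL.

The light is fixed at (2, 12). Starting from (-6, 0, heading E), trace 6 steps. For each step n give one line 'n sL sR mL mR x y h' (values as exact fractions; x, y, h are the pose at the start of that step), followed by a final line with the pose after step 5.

0 100/53 4/5 394/265 -50/53 -6 0 E
1 200/241 8/13 1636/3133 -100/241 -5 0 S
2 50/89 1 11/178 -25/89 -5 -1 W
3 200/181 200/109 3700/19729 -100/181 -4 -1 N
4 20/13 100/149 2330/1937 -10/13 -4 -2 E
5 200/293 200/353 41300/103429 -100/293 -3 -2 S
final -3 -3 W

n=0: pose=(-6,0,E); sL=100/53, sR=4/5; mL=394/265, mR=-50/53; mL+mR=144/265 → advance +1; mR−mL=-644/265 → turn -1·90°
n=1: pose=(-5,0,S); sL=200/241, sR=8/13; mL=1636/3133, mR=-100/241; mL+mR=336/3133 → advance +1; mR−mL=-2936/3133 → turn -1·90°
n=2: pose=(-5,-1,W); sL=50/89, sR=1; mL=11/178, mR=-25/89; mL+mR=-39/178 → advance -1; mR−mL=-61/178 → turn -1·90°
n=3: pose=(-4,-1,N); sL=200/181, sR=200/109; mL=3700/19729, mR=-100/181; mL+mR=-7200/19729 → advance -1; mR−mL=-14600/19729 → turn -1·90°
n=4: pose=(-4,-2,E); sL=20/13, sR=100/149; mL=2330/1937, mR=-10/13; mL+mR=840/1937 → advance +1; mR−mL=-3820/1937 → turn -1·90°
n=5: pose=(-3,-2,S); sL=200/293, sR=200/353; mL=41300/103429, mR=-100/293; mL+mR=6000/103429 → advance +1; mR−mL=-76600/103429 → turn -1·90°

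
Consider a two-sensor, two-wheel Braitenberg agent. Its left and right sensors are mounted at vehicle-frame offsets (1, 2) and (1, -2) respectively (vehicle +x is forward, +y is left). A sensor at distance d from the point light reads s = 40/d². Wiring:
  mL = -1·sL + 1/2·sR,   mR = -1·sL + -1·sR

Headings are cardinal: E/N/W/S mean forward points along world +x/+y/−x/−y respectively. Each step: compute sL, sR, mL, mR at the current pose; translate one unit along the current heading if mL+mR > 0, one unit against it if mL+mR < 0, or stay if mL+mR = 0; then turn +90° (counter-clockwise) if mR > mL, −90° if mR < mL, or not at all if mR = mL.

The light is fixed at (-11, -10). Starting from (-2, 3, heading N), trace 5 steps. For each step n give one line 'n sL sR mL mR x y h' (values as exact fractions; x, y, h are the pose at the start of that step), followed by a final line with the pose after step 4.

0 8/49 40/317 -1556/15533 -4496/15533 -2 3 N
1 5/37 1/5 -13/370 -62/185 -2 2 E
2 40/221 40/157 -1860/34697 -15120/34697 -3 2 S
3 4/17 20/137 -378/2329 -888/2329 -3 3 W
4 8/49 40/317 -1556/15533 -4496/15533 -2 3 N
final -2 2 E

n=0: pose=(-2,3,N); sL=8/49, sR=40/317; mL=-1556/15533, mR=-4496/15533; mL+mR=-6052/15533 → advance -1; mR−mL=-60/317 → turn -1·90°
n=1: pose=(-2,2,E); sL=5/37, sR=1/5; mL=-13/370, mR=-62/185; mL+mR=-137/370 → advance -1; mR−mL=-3/10 → turn -1·90°
n=2: pose=(-3,2,S); sL=40/221, sR=40/157; mL=-1860/34697, mR=-15120/34697; mL+mR=-16980/34697 → advance -1; mR−mL=-60/157 → turn -1·90°
n=3: pose=(-3,3,W); sL=4/17, sR=20/137; mL=-378/2329, mR=-888/2329; mL+mR=-1266/2329 → advance -1; mR−mL=-30/137 → turn -1·90°
n=4: pose=(-2,3,N); sL=8/49, sR=40/317; mL=-1556/15533, mR=-4496/15533; mL+mR=-6052/15533 → advance -1; mR−mL=-60/317 → turn -1·90°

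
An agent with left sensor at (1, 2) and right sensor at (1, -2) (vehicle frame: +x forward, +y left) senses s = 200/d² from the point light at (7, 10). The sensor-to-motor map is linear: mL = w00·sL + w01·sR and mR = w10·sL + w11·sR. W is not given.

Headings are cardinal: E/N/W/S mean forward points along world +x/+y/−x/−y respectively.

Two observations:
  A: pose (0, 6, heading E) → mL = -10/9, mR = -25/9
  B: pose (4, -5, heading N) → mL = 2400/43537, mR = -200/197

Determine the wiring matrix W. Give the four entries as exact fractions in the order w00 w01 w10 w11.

-1/2 1/2 0 -1

obs A: pose=(0,6,E) → sL=5, sR=25/9, mL=-10/9, mR=-25/9
obs B: pose=(4,-5,N) → sL=200/221, sR=200/197, mL=2400/43537, mR=-200/197
sensor matrix S = [[5, 25/9], [200/221, 200/197]]; det S = 1004000/391833
solve [mL_A; mL_B] = S·[w00; w01] and [mR_A; mR_B] = S·[w10; w11]:
  w00 = -1/2, w01 = 1/2, w10 = 0, w11 = -1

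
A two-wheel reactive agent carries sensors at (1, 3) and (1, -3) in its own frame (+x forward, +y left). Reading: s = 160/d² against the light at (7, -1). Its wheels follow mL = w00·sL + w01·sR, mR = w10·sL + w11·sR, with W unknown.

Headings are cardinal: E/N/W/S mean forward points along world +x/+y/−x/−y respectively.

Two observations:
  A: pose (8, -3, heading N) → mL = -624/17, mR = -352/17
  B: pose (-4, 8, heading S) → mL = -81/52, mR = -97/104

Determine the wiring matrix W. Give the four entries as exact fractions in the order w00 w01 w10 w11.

-1 -1/2 -1/2 -1/2

obs A: pose=(8,-3,N) → sL=32, sR=160/17, mL=-624/17, mR=-352/17
obs B: pose=(-4,8,S) → sL=5/4, sR=8/13, mL=-81/52, mR=-97/104
sensor matrix S = [[32, 160/17], [5/4, 8/13]]; det S = 1752/221
solve [mL_A; mL_B] = S·[w00; w01] and [mR_A; mR_B] = S·[w10; w11]:
  w00 = -1, w01 = -1/2, w10 = -1/2, w11 = -1/2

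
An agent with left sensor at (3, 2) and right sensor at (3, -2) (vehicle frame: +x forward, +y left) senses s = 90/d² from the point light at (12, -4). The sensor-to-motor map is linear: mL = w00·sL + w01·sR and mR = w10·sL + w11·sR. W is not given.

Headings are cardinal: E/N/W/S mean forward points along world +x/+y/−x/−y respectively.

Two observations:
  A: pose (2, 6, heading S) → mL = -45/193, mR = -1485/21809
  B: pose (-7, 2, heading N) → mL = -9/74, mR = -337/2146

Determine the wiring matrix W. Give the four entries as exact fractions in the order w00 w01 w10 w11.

0 -1/2 1/2 -1

obs A: pose=(2,6,S) → sL=90/113, sR=90/193, mL=-45/193, mR=-1485/21809
obs B: pose=(-7,2,N) → sL=5/29, sR=9/37, mL=-9/74, mR=-337/2146
sensor matrix S = [[90/113, 90/193], [5/29, 9/37]]; det S = 2652120/23401057
solve [mL_A; mL_B] = S·[w00; w01] and [mR_A; mR_B] = S·[w10; w11]:
  w00 = 0, w01 = -1/2, w10 = 1/2, w11 = -1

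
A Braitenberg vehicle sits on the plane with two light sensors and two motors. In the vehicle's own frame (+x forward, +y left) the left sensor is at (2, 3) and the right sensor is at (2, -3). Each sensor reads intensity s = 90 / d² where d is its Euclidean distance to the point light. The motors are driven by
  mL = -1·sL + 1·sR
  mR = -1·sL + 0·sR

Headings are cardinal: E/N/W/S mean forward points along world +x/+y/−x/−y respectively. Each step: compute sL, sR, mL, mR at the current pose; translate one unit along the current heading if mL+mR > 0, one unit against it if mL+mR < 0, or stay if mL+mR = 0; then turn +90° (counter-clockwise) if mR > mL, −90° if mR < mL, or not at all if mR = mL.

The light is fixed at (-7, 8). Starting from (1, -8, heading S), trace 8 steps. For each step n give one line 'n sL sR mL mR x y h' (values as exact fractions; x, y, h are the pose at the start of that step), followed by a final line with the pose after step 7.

n=0: pose=(1,-8,S); sL=18/89, sR=90/349; mL=1728/31061, mR=-18/89; mL+mR=-4554/31061 → advance -1; mR−mL=-90/349 → turn -1·90°
n=1: pose=(1,-7,W); sL=1/4, sR=1/2; mL=1/4, mR=-1/4; mL+mR=0 → advance +0; mR−mL=-1/2 → turn -1·90°
n=2: pose=(1,-7,N); sL=45/97, sR=9/29; mL=-432/2813, mR=-45/97; mL+mR=-1737/2813 → advance -1; mR−mL=-9/29 → turn -1·90°
n=3: pose=(1,-8,E); sL=90/269, sR=90/461; mL=-17280/124009, mR=-90/269; mL+mR=-58770/124009 → advance -1; mR−mL=-90/461 → turn -1·90°
n=4: pose=(0,-8,S); sL=45/212, sR=9/34; mL=189/3604, mR=-45/212; mL+mR=-144/901 → advance -1; mR−mL=-9/34 → turn -1·90°
n=5: pose=(0,-7,W); sL=90/349, sR=90/169; mL=16200/58981, mR=-90/349; mL+mR=990/58981 → advance +1; mR−mL=-90/169 → turn -1·90°
n=6: pose=(-1,-7,N); sL=45/89, sR=9/25; mL=-324/2225, mR=-45/89; mL+mR=-1449/2225 → advance -1; mR−mL=-9/25 → turn -1·90°
n=7: pose=(-1,-8,E); sL=90/233, sR=18/85; mL=-3456/19805, mR=-90/233; mL+mR=-11106/19805 → advance -1; mR−mL=-18/85 → turn -1·90°

0 18/89 90/349 1728/31061 -18/89 1 -8 S
1 1/4 1/2 1/4 -1/4 1 -7 W
2 45/97 9/29 -432/2813 -45/97 1 -7 N
3 90/269 90/461 -17280/124009 -90/269 1 -8 E
4 45/212 9/34 189/3604 -45/212 0 -8 S
5 90/349 90/169 16200/58981 -90/349 0 -7 W
6 45/89 9/25 -324/2225 -45/89 -1 -7 N
7 90/233 18/85 -3456/19805 -90/233 -1 -8 E
final -2 -8 S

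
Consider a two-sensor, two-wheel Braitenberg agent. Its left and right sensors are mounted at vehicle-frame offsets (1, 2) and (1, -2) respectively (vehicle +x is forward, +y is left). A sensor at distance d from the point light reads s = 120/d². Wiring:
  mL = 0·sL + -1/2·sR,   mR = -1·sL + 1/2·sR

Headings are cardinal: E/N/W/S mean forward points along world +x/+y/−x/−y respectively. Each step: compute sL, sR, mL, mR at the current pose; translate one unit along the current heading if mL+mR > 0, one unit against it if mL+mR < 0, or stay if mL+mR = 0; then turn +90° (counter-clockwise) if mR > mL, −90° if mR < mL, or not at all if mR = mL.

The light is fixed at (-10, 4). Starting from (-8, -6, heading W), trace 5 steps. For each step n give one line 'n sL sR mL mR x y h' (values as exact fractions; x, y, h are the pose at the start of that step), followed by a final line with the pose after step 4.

0 24/29 24/13 -12/13 36/377 -8 -6 W
1 60/73 60/61 -30/61 -1470/4453 -7 -6 S
2 24/13 120/137 -60/137 -2508/1781 -7 -5 E
3 30/29 6/5 -3/5 -63/145 -8 -5 S
4 8/3 120/109 -60/109 -692/327 -8 -4 E
final -9 -4 S

n=0: pose=(-8,-6,W); sL=24/29, sR=24/13; mL=-12/13, mR=36/377; mL+mR=-24/29 → advance -1; mR−mL=384/377 → turn +1·90°
n=1: pose=(-7,-6,S); sL=60/73, sR=60/61; mL=-30/61, mR=-1470/4453; mL+mR=-60/73 → advance -1; mR−mL=720/4453 → turn +1·90°
n=2: pose=(-7,-5,E); sL=24/13, sR=120/137; mL=-60/137, mR=-2508/1781; mL+mR=-24/13 → advance -1; mR−mL=-1728/1781 → turn -1·90°
n=3: pose=(-8,-5,S); sL=30/29, sR=6/5; mL=-3/5, mR=-63/145; mL+mR=-30/29 → advance -1; mR−mL=24/145 → turn +1·90°
n=4: pose=(-8,-4,E); sL=8/3, sR=120/109; mL=-60/109, mR=-692/327; mL+mR=-8/3 → advance -1; mR−mL=-512/327 → turn -1·90°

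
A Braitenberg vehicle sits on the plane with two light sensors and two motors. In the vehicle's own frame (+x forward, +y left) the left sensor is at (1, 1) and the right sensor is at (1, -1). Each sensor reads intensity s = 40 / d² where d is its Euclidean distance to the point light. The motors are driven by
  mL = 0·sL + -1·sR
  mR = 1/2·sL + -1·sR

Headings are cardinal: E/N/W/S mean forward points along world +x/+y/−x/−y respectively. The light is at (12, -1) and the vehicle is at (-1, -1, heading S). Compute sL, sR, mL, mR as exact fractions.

8/29 40/197 -40/197 -372/5713

left sensor world pos  = (0, -2); dL² = 145
right sensor world pos = (-2, -2); dR² = 197
sL = 40/145 = 8/29
sR = 40/197 = 40/197
mL = 0·sL + -1·sR = -40/197
mR = 1/2·sL + -1·sR = -372/5713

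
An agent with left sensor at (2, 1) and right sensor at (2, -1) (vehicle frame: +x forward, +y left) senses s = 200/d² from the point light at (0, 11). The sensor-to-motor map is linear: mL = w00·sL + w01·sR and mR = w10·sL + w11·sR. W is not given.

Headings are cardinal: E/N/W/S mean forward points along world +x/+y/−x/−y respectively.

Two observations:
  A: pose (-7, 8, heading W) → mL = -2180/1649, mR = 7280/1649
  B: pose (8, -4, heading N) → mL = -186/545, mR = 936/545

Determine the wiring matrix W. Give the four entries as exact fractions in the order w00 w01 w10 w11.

1/2 -1 1 1

obs A: pose=(-7,8,W) → sL=200/97, sR=40/17, mL=-2180/1649, mR=7280/1649
obs B: pose=(8,-4,N) → sL=100/109, sR=4/5, mL=-186/545, mR=936/545
sensor matrix S = [[200/97, 40/17], [100/109, 4/5]]; det S = -91520/179741
solve [mL_A; mL_B] = S·[w00; w01] and [mR_A; mR_B] = S·[w10; w11]:
  w00 = 1/2, w01 = -1, w10 = 1, w11 = 1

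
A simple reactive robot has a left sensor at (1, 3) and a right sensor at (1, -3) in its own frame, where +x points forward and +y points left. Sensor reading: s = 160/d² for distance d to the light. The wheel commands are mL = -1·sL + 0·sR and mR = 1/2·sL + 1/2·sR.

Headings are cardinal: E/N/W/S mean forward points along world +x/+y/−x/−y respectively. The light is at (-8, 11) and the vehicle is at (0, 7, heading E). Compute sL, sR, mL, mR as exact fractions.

left sensor world pos  = (1, 10); dL² = 82
right sensor world pos = (1, 4); dR² = 130
sL = 160/82 = 80/41
sR = 160/130 = 16/13
mL = -1·sL + 0·sR = -80/41
mR = 1/2·sL + 1/2·sR = 848/533

80/41 16/13 -80/41 848/533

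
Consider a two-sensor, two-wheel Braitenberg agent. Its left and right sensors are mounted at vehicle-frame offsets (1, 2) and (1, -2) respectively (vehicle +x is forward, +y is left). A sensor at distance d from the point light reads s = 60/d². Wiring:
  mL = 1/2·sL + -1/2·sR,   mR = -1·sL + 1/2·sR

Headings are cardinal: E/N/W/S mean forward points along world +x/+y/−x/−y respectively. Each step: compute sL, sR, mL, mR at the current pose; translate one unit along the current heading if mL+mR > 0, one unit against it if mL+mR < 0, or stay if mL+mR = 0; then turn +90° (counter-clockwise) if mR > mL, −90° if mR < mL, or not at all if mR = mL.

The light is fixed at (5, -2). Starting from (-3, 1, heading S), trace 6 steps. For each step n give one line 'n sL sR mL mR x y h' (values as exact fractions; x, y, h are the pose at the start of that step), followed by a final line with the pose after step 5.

n=0: pose=(-3,1,S); sL=3/2, sR=15/26; mL=6/13, mR=-63/52; mL+mR=-3/4 → advance -1; mR−mL=-87/52 → turn -1·90°
n=1: pose=(-3,2,W); sL=12/17, sR=20/39; mL=64/663, mR=-298/663; mL+mR=-6/17 → advance -1; mR−mL=-362/663 → turn -1·90°
n=2: pose=(-2,2,N); sL=30/53, sR=6/5; mL=-84/265, mR=9/265; mL+mR=-15/53 → advance -1; mR−mL=93/265 → turn +1·90°
n=3: pose=(-2,1,W); sL=12/13, sR=60/89; mL=144/1157, mR=-678/1157; mL+mR=-6/13 → advance -1; mR−mL=-822/1157 → turn -1·90°
n=4: pose=(-1,1,N); sL=3/4, sR=15/8; mL=-9/16, mR=3/16; mL+mR=-3/8 → advance -1; mR−mL=3/4 → turn +1·90°
n=5: pose=(-1,0,W); sL=60/49, sR=12/13; mL=96/637, mR=-486/637; mL+mR=-30/49 → advance -1; mR−mL=-582/637 → turn -1·90°

0 3/2 15/26 6/13 -63/52 -3 1 S
1 12/17 20/39 64/663 -298/663 -3 2 W
2 30/53 6/5 -84/265 9/265 -2 2 N
3 12/13 60/89 144/1157 -678/1157 -2 1 W
4 3/4 15/8 -9/16 3/16 -1 1 N
5 60/49 12/13 96/637 -486/637 -1 0 W
final 0 0 N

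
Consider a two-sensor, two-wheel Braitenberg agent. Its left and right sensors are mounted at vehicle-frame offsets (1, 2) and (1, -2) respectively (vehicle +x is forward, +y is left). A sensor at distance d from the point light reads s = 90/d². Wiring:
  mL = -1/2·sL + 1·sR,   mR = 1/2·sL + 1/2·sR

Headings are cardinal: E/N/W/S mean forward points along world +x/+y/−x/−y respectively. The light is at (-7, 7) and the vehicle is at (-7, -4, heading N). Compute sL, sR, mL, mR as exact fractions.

left sensor world pos  = (-9, -3); dL² = 104
right sensor world pos = (-5, -3); dR² = 104
sL = 90/104 = 45/52
sR = 90/104 = 45/52
mL = -1/2·sL + 1·sR = 45/104
mR = 1/2·sL + 1/2·sR = 45/52

45/52 45/52 45/104 45/52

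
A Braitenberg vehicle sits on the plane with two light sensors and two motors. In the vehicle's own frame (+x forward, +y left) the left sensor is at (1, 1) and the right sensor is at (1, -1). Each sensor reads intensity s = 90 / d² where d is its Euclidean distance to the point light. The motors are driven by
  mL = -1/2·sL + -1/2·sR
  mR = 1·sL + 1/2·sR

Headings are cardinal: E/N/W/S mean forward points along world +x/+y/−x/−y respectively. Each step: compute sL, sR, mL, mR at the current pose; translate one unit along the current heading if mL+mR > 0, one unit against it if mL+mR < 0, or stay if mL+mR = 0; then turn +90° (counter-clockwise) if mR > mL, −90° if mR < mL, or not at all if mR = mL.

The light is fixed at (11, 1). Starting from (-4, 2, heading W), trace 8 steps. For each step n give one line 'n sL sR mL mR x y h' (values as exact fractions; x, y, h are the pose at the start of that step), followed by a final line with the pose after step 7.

n=0: pose=(-4,2,W); sL=45/128, sR=9/26; mL=-1161/3328, mR=873/1664; mL+mR=45/256 → advance +1; mR−mL=2907/3328 → turn +1·90°
n=1: pose=(-5,2,S); sL=2/5, sR=90/289; mL=-514/1445, mR=803/1445; mL+mR=1/5 → advance +1; mR−mL=1317/1445 → turn +1·90°
n=2: pose=(-5,1,E); sL=45/113, sR=45/113; mL=-45/113, mR=135/226; mL+mR=45/226 → advance +1; mR−mL=225/226 → turn +1·90°
n=3: pose=(-4,1,N); sL=90/257, sR=90/197; mL=-20430/50629, mR=29295/50629; mL+mR=45/257 → advance +1; mR−mL=49725/50629 → turn +1·90°
n=4: pose=(-4,2,W); sL=45/128, sR=9/26; mL=-1161/3328, mR=873/1664; mL+mR=45/256 → advance +1; mR−mL=2907/3328 → turn +1·90°
n=5: pose=(-5,2,S); sL=2/5, sR=90/289; mL=-514/1445, mR=803/1445; mL+mR=1/5 → advance +1; mR−mL=1317/1445 → turn +1·90°
n=6: pose=(-5,1,E); sL=45/113, sR=45/113; mL=-45/113, mR=135/226; mL+mR=45/226 → advance +1; mR−mL=225/226 → turn +1·90°
n=7: pose=(-4,1,N); sL=90/257, sR=90/197; mL=-20430/50629, mR=29295/50629; mL+mR=45/257 → advance +1; mR−mL=49725/50629 → turn +1·90°

0 45/128 9/26 -1161/3328 873/1664 -4 2 W
1 2/5 90/289 -514/1445 803/1445 -5 2 S
2 45/113 45/113 -45/113 135/226 -5 1 E
3 90/257 90/197 -20430/50629 29295/50629 -4 1 N
4 45/128 9/26 -1161/3328 873/1664 -4 2 W
5 2/5 90/289 -514/1445 803/1445 -5 2 S
6 45/113 45/113 -45/113 135/226 -5 1 E
7 90/257 90/197 -20430/50629 29295/50629 -4 1 N
final -4 2 W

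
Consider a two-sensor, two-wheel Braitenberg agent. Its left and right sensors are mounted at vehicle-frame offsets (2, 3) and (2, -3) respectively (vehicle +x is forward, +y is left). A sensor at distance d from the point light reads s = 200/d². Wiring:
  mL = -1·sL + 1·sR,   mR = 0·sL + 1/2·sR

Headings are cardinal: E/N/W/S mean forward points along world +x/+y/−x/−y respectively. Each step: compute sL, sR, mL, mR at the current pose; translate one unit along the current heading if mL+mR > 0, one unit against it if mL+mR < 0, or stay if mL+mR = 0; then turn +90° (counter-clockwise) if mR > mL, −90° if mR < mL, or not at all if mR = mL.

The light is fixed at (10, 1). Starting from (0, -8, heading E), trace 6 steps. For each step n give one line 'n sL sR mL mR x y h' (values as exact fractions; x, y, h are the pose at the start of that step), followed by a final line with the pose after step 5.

n=0: pose=(0,-8,E); sL=2, sR=25/26; mL=-27/26, mR=25/52; mL+mR=-29/52 → advance -1; mR−mL=79/52 → turn +1·90°
n=1: pose=(-1,-8,N); sL=40/49, sR=200/113; mL=5280/5537, mR=100/113; mL+mR=10180/5537 → advance +1; mR−mL=-380/5537 → turn -1·90°
n=2: pose=(-1,-7,E); sL=100/53, sR=100/101; mL=-4800/5353, mR=50/101; mL+mR=-2150/5353 → advance -1; mR−mL=7450/5353 → turn +1·90°
n=3: pose=(-2,-7,N); sL=200/261, sR=200/117; mL=3200/3393, mR=100/117; mL+mR=6100/3393 → advance +1; mR−mL=-100/1131 → turn -1·90°
n=4: pose=(-2,-6,E); sL=50/29, sR=1; mL=-21/29, mR=1/2; mL+mR=-13/58 → advance -1; mR−mL=71/58 → turn +1·90°
n=5: pose=(-3,-6,N); sL=200/281, sR=8/5; mL=1248/1405, mR=4/5; mL+mR=2372/1405 → advance +1; mR−mL=-124/1405 → turn -1·90°

0 2 25/26 -27/26 25/52 0 -8 E
1 40/49 200/113 5280/5537 100/113 -1 -8 N
2 100/53 100/101 -4800/5353 50/101 -1 -7 E
3 200/261 200/117 3200/3393 100/117 -2 -7 N
4 50/29 1 -21/29 1/2 -2 -6 E
5 200/281 8/5 1248/1405 4/5 -3 -6 N
final -3 -5 E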